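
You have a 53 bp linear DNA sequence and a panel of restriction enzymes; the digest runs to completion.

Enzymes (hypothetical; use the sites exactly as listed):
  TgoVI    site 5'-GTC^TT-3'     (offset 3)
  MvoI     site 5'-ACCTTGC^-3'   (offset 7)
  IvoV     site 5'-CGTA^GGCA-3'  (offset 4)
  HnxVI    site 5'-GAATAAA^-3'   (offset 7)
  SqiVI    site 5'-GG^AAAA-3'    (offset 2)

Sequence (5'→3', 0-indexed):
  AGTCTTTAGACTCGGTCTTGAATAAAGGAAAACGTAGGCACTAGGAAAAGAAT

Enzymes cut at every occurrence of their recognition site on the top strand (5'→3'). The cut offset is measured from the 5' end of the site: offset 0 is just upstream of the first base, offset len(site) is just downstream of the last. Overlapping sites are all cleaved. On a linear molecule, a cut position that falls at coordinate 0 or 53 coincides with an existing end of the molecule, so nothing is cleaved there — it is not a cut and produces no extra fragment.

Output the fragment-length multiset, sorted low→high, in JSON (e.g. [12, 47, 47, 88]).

[2,4,8,8,9,9,13]

Site scan:
  TgoVI GTCTT/3: at [1, 14] ⇒ [4, 17]
  MvoI (ACCTTGC, off=7): no sites
  IvoV CGTAGGCA/4: at [32] ⇒ [36]
  HnxVI GAATAAA/7: at [19] ⇒ [26]
  SqiVI GGAAAA/2: at [26, 43] ⇒ [28, 45]

All cut coordinates (distinct, sorted): [4, 17, 26, 28, 36, 45]

Fragments:
  [0,4): 4 bp
  [4,17): 13 bp
  [17,26): 9 bp
  [26,28): 2 bp
  [28,36): 8 bp
  [36,45): 9 bp
  [45,53): 8 bp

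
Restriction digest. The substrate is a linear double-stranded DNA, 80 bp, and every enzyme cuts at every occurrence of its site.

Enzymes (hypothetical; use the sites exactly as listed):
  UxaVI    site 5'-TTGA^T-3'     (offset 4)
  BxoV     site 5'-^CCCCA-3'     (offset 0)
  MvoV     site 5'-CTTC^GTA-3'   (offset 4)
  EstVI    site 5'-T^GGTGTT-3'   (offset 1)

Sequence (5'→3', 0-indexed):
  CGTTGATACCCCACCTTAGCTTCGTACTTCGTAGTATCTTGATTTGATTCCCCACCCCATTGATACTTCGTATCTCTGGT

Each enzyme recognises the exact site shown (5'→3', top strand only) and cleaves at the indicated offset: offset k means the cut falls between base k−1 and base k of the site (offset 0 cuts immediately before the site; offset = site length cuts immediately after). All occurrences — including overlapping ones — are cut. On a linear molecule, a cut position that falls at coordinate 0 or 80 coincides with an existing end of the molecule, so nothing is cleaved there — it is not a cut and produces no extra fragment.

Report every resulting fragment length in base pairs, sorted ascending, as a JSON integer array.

[2,2,5,5,6,6,7,9,11,12,15]

Per-enzyme occurrences:
  UxaVI TTGAT/4: at [2, 38, 43, 59] ⇒ [6, 42, 47, 63]
  BxoV CCCCA/0: at [8, 49, 54] ⇒ [8, 49, 54]
  MvoV CTTCGTA/4: at [19, 26, 65] ⇒ [23, 30, 69]
  EstVI (TGGTGTT, off=1): no sites

All cut coordinates (distinct, sorted): [6, 8, 23, 30, 42, 47, 49, 54, 63, 69]

Fragments:
  [0,6): 6 bp
  [6,8): 2 bp
  [8,23): 15 bp
  [23,30): 7 bp
  [30,42): 12 bp
  [42,47): 5 bp
  [47,49): 2 bp
  [49,54): 5 bp
  [54,63): 9 bp
  [63,69): 6 bp
  [69,80): 11 bp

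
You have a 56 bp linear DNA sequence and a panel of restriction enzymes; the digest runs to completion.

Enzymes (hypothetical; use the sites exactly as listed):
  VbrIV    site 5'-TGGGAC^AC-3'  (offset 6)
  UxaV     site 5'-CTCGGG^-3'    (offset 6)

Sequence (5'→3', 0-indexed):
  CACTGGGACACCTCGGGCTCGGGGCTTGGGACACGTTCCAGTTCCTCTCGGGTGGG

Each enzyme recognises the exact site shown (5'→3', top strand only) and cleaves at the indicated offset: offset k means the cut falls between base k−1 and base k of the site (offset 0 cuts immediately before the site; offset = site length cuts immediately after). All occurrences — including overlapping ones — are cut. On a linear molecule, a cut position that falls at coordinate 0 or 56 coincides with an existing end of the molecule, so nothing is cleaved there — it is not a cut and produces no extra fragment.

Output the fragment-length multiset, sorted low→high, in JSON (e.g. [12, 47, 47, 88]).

[4,6,8,9,9,20]

Site scan:
  VbrIV TGGGACAC/6: at [3, 26] ⇒ [9, 32]
  UxaV CTCGGG/6: at [11, 17, 46] ⇒ [17, 23, 52]

Pooled cuts: [9, 17, 23, 32, 52]

Fragments:
  [0,9): 9 bp
  [9,17): 8 bp
  [17,23): 6 bp
  [23,32): 9 bp
  [32,52): 20 bp
  [52,56): 4 bp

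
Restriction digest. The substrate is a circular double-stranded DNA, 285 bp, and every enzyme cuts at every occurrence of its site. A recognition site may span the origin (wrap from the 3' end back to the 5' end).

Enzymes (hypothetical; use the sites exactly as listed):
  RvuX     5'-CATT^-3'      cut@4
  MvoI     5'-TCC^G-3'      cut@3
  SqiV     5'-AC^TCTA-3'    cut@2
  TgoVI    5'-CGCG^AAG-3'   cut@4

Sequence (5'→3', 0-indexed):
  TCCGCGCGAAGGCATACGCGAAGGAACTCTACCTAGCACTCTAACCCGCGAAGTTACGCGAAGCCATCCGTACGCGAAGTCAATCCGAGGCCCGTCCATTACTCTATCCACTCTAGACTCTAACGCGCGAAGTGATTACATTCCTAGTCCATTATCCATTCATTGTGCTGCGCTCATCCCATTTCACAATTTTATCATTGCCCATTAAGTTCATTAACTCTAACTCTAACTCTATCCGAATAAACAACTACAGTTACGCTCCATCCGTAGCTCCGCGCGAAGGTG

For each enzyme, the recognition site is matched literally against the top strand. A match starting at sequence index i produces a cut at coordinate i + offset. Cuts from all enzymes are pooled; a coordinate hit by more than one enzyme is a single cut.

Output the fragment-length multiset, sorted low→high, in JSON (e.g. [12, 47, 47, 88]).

Site scan:
  RvuX (CATT, off=4): starts [96, 138, 149, 156, 160, 179, 195, 202, 211] → cuts [100, 142, 153, 160, 164, 183, 199, 206, 215]
  MvoI (TCCG, off=3): starts [0, 66, 83, 234, 263, 271] → cuts [3, 69, 86, 237, 266, 274]
  SqiV (ACTCTA, off=2): starts [25, 37, 100, 109, 116, 216, 222, 228] → cuts [27, 39, 102, 111, 118, 218, 224, 230]
  TgoVI (CGCGAAG, off=4): starts [4, 16, 46, 56, 72, 125, 275] → cuts [8, 20, 50, 60, 76, 129, 279]

Pooled cuts: [3, 8, 20, 27, 39, 50, 60, 69, 76, 86, 100, 102, 111, 118, 129, 142, 153, 160, 164, 183, 199, 206, 215, 218, 224, 230, 237, 266, 274, 279]

Fragments:
  3→8: 5 bp
  8→20: 12 bp
  20→27: 7 bp
  27→39: 12 bp
  39→50: 11 bp
  50→60: 10 bp
  60→69: 9 bp
  69→76: 7 bp
  76→86: 10 bp
  86→100: 14 bp
  100→102: 2 bp
  102→111: 9 bp
  111→118: 7 bp
  118→129: 11 bp
  129→142: 13 bp
  142→153: 11 bp
  153→160: 7 bp
  160→164: 4 bp
  164→183: 19 bp
  183→199: 16 bp
  199→206: 7 bp
  206→215: 9 bp
  215→218: 3 bp
  218→224: 6 bp
  224→230: 6 bp
  230→237: 7 bp
  237→266: 29 bp
  266→274: 8 bp
  274→279: 5 bp
  279→3 (wrap): 285-279+3 = 9 bp

[2,3,4,5,5,6,6,7,7,7,7,7,7,8,9,9,9,9,10,10,11,11,11,12,12,13,14,16,19,29]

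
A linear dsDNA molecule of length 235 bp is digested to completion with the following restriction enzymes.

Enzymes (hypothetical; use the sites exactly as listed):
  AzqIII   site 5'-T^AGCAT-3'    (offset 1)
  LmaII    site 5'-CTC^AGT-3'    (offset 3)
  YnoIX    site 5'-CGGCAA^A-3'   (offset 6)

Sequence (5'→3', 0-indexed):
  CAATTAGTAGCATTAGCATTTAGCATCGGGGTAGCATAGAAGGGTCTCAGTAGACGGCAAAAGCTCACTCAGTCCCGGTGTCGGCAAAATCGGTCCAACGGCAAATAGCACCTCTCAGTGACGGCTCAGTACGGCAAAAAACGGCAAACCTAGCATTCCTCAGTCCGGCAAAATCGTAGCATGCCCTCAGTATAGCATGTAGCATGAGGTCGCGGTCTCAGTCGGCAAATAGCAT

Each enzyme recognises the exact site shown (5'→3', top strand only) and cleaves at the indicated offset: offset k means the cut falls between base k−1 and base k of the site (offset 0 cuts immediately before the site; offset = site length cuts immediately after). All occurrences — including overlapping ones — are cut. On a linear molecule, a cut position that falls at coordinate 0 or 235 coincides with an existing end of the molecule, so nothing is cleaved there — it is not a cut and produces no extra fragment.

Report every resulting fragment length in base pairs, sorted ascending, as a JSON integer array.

Per-enzyme occurrences:
  AzqIII (TAGCAT, off=1): starts [7, 13, 20, 31, 150, 176, 192, 199, 229] → cuts [8, 14, 21, 32, 151, 177, 193, 200, 230]
  LmaII (CTCAGT, off=3): starts [45, 67, 113, 124, 158, 185, 216] → cuts [48, 70, 116, 127, 161, 188, 219]
  YnoIX (CGGCAAA, off=6): starts [54, 81, 98, 131, 141, 165, 222] → cuts [60, 87, 104, 137, 147, 171, 228]

All cut coordinates (distinct, sorted): [8, 14, 21, 32, 48, 60, 70, 87, 104, 116, 127, 137, 147, 151, 161, 171, 177, 188, 193, 200, 219, 228, 230]

Fragment lengths:
  [0,8): 8 bp
  [8,14): 6 bp
  [14,21): 7 bp
  [21,32): 11 bp
  [32,48): 16 bp
  [48,60): 12 bp
  [60,70): 10 bp
  [70,87): 17 bp
  [87,104): 17 bp
  [104,116): 12 bp
  [116,127): 11 bp
  [127,137): 10 bp
  [137,147): 10 bp
  [147,151): 4 bp
  [151,161): 10 bp
  [161,171): 10 bp
  [171,177): 6 bp
  [177,188): 11 bp
  [188,193): 5 bp
  [193,200): 7 bp
  [200,219): 19 bp
  [219,228): 9 bp
  [228,230): 2 bp
  [230,235): 5 bp

[2,4,5,5,6,6,7,7,8,9,10,10,10,10,10,11,11,11,12,12,16,17,17,19]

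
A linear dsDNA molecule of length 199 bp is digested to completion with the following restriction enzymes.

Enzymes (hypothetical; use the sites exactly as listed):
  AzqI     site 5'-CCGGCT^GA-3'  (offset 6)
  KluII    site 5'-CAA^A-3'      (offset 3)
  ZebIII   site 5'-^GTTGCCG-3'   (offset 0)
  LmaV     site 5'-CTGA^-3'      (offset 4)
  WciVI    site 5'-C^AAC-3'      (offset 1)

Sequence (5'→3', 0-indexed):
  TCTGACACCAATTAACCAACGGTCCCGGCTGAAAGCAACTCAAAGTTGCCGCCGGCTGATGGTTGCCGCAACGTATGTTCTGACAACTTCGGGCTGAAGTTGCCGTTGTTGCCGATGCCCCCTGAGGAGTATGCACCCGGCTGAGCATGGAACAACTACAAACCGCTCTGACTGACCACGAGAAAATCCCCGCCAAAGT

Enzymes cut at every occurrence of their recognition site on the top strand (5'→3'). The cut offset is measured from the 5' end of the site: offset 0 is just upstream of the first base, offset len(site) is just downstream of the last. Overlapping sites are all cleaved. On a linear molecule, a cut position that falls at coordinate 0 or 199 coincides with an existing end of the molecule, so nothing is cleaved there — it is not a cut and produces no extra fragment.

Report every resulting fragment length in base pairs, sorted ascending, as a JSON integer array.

Per-enzyme occurrences:
  AzqI (CCGGCTGA, off=6): starts [24, 51, 136] → cuts [30, 57, 142]
  KluII (CAAA, off=3): starts [40, 158, 193] → cuts [43, 161, 196]
  ZebIII (GTTGCCG, off=0): starts [44, 61, 98, 107] → cuts [44, 61, 98, 107]
  LmaV (CTGA, off=4): starts [1, 28, 55, 79, 93, 121, 140, 167, 171] → cuts [5, 32, 59, 83, 97, 125, 144, 171, 175]
  WciVI (CAAC, off=1): starts [16, 35, 68, 83, 152] → cuts [17, 36, 69, 84, 153]

Pooled cuts: [5, 17, 30, 32, 36, 43, 44, 57, 59, 61, 69, 83, 84, 97, 98, 107, 125, 142, 144, 153, 161, 171, 175, 196]

Fragment lengths:
  [0,5): 5 bp
  [5,17): 12 bp
  [17,30): 13 bp
  [30,32): 2 bp
  [32,36): 4 bp
  [36,43): 7 bp
  [43,44): 1 bp
  [44,57): 13 bp
  [57,59): 2 bp
  [59,61): 2 bp
  [61,69): 8 bp
  [69,83): 14 bp
  [83,84): 1 bp
  [84,97): 13 bp
  [97,98): 1 bp
  [98,107): 9 bp
  [107,125): 18 bp
  [125,142): 17 bp
  [142,144): 2 bp
  [144,153): 9 bp
  [153,161): 8 bp
  [161,171): 10 bp
  [171,175): 4 bp
  [175,196): 21 bp
  [196,199): 3 bp

[1,1,1,2,2,2,2,3,4,4,5,7,8,8,9,9,10,12,13,13,13,14,17,18,21]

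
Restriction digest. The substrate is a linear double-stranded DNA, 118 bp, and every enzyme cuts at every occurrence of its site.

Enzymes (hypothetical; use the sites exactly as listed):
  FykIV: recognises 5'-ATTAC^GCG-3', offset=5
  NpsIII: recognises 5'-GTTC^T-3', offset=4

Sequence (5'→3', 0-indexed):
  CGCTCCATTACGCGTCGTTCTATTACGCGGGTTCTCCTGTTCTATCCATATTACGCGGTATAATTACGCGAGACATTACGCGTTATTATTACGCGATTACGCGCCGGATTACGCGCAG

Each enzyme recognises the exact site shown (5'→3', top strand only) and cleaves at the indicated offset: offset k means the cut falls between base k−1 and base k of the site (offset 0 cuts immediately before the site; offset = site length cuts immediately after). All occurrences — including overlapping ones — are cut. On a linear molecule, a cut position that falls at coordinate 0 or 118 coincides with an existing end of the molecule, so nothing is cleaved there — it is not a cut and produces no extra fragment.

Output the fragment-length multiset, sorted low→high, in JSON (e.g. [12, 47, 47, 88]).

Per-enzyme occurrences:
  FykIV ATTACGCG/5: at [6, 21, 49, 62, 74, 87, 95, 107] ⇒ [11, 26, 54, 67, 79, 92, 100, 112]
  NpsIII GTTCT/4: at [16, 30, 38] ⇒ [20, 34, 42]

All cut coordinates (distinct, sorted): [11, 20, 26, 34, 42, 54, 67, 79, 92, 100, 112]

Fragment lengths:
  [0,11): 11 bp
  [11,20): 9 bp
  [20,26): 6 bp
  [26,34): 8 bp
  [34,42): 8 bp
  [42,54): 12 bp
  [54,67): 13 bp
  [67,79): 12 bp
  [79,92): 13 bp
  [92,100): 8 bp
  [100,112): 12 bp
  [112,118): 6 bp

[6,6,8,8,8,9,11,12,12,12,13,13]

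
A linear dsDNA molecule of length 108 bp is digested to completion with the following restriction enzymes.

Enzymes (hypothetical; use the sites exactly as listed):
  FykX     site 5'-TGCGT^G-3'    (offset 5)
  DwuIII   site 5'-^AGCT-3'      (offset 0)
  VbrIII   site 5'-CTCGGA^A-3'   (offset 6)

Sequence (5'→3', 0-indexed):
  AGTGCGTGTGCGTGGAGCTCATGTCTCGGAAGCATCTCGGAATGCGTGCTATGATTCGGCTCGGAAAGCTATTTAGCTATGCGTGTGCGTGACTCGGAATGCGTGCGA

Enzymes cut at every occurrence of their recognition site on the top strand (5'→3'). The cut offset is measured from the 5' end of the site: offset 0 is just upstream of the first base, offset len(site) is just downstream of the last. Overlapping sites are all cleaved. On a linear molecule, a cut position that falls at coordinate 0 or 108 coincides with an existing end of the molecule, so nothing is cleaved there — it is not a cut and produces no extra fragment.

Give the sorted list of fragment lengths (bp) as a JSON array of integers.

[1,2,4,6,6,6,6,7,8,8,10,11,15,18]

Scan for sites:
  FykX TGCGTG/5: at [2, 8, 42, 79, 85, 99] ⇒ [7, 13, 47, 84, 90, 104]
  DwuIII AGCT/0: at [15, 66, 74] ⇒ [15, 66, 74]
  VbrIII CTCGGAA/6: at [24, 35, 59, 92] ⇒ [30, 41, 65, 98]

Pooled cuts: [7, 13, 15, 30, 41, 47, 65, 66, 74, 84, 90, 98, 104]

Fragment lengths:
  [0,7): 7 bp
  [7,13): 6 bp
  [13,15): 2 bp
  [15,30): 15 bp
  [30,41): 11 bp
  [41,47): 6 bp
  [47,65): 18 bp
  [65,66): 1 bp
  [66,74): 8 bp
  [74,84): 10 bp
  [84,90): 6 bp
  [90,98): 8 bp
  [98,104): 6 bp
  [104,108): 4 bp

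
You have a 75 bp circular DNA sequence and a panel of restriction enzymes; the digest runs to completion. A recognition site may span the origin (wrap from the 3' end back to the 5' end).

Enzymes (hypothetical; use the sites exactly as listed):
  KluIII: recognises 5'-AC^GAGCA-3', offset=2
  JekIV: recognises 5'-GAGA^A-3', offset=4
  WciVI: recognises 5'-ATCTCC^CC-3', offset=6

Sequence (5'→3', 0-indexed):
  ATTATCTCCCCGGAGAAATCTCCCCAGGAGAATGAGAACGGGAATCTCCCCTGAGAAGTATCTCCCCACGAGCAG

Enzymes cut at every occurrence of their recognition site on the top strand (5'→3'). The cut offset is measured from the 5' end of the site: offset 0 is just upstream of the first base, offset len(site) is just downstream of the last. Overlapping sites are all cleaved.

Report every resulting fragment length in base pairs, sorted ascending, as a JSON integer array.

Site scan:
  KluIII ACGAGCA/2: at [67] ⇒ [69]
  JekIV GAGAA/4: at [12, 27, 33, 52] ⇒ [16, 31, 37, 56]
  WciVI ATCTCCCC/6: at [3, 17, 43, 59] ⇒ [9, 23, 49, 65]

All cut coordinates (distinct, sorted): [9, 16, 23, 31, 37, 49, 56, 65, 69]

Fragments:
  9→16: 7 bp
  16→23: 7 bp
  23→31: 8 bp
  31→37: 6 bp
  37→49: 12 bp
  49→56: 7 bp
  56→65: 9 bp
  65→69: 4 bp
  69→9 (wrap): 75-69+9 = 15 bp

[4,6,7,7,7,8,9,12,15]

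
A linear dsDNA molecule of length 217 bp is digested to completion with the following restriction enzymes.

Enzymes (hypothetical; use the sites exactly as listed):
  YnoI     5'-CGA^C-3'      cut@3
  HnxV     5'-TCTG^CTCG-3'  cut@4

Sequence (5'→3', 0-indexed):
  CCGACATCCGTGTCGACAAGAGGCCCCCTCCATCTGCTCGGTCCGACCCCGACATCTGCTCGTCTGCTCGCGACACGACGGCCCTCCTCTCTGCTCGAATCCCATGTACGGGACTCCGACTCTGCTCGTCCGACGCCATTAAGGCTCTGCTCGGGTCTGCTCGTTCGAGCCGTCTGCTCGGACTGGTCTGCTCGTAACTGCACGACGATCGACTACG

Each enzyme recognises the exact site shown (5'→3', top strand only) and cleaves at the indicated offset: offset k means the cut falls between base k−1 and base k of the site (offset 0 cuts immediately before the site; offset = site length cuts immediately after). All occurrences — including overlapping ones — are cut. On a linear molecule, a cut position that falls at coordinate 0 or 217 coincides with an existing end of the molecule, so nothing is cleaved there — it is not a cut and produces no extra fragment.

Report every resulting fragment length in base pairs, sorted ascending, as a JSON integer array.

Scan for sites:
  YnoI CGAC/3: at [1, 13, 43, 49, 70, 75, 116, 130, 202, 209] ⇒ [4, 16, 46, 52, 73, 78, 119, 133, 205, 212]
  HnxV TCTGCTCG/4: at [32, 54, 62, 89, 120, 145, 155, 172, 186] ⇒ [36, 58, 66, 93, 124, 149, 159, 176, 190]

Pooled cuts: [4, 16, 36, 46, 52, 58, 66, 73, 78, 93, 119, 124, 133, 149, 159, 176, 190, 205, 212]

Fragment lengths:
  [0,4): 4 bp
  [4,16): 12 bp
  [16,36): 20 bp
  [36,46): 10 bp
  [46,52): 6 bp
  [52,58): 6 bp
  [58,66): 8 bp
  [66,73): 7 bp
  [73,78): 5 bp
  [78,93): 15 bp
  [93,119): 26 bp
  [119,124): 5 bp
  [124,133): 9 bp
  [133,149): 16 bp
  [149,159): 10 bp
  [159,176): 17 bp
  [176,190): 14 bp
  [190,205): 15 bp
  [205,212): 7 bp
  [212,217): 5 bp

[4,5,5,5,6,6,7,7,8,9,10,10,12,14,15,15,16,17,20,26]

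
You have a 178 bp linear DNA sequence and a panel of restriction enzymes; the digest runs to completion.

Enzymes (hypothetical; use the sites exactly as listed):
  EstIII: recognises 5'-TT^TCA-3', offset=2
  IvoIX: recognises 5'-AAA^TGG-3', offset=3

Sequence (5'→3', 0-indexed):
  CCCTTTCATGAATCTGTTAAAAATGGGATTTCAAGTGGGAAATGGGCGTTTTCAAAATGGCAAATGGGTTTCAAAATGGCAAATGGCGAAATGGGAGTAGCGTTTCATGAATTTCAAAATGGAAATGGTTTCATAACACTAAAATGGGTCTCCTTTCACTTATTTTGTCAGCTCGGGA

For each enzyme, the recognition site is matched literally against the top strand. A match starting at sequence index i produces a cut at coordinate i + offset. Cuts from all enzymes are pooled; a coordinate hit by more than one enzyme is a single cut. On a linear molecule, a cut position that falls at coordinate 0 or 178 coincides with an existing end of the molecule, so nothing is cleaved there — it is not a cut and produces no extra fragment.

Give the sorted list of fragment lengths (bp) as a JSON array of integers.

[5,5,6,6,6,6,6,7,7,7,8,9,9,11,12,13,14,18,23]

Site scan:
  EstIII (TTTCA, off=2): starts [3, 28, 49, 68, 102, 111, 128, 153] → cuts [5, 30, 51, 70, 104, 113, 130, 155]
  IvoIX (AAATGG, off=3): starts [20, 39, 54, 61, 73, 80, 88, 116, 122, 141] → cuts [23, 42, 57, 64, 76, 83, 91, 119, 125, 144]

All cut coordinates (distinct, sorted): [5, 23, 30, 42, 51, 57, 64, 70, 76, 83, 91, 104, 113, 119, 125, 130, 144, 155]

Fragments:
  [0,5): 5 bp
  [5,23): 18 bp
  [23,30): 7 bp
  [30,42): 12 bp
  [42,51): 9 bp
  [51,57): 6 bp
  [57,64): 7 bp
  [64,70): 6 bp
  [70,76): 6 bp
  [76,83): 7 bp
  [83,91): 8 bp
  [91,104): 13 bp
  [104,113): 9 bp
  [113,119): 6 bp
  [119,125): 6 bp
  [125,130): 5 bp
  [130,144): 14 bp
  [144,155): 11 bp
  [155,178): 23 bp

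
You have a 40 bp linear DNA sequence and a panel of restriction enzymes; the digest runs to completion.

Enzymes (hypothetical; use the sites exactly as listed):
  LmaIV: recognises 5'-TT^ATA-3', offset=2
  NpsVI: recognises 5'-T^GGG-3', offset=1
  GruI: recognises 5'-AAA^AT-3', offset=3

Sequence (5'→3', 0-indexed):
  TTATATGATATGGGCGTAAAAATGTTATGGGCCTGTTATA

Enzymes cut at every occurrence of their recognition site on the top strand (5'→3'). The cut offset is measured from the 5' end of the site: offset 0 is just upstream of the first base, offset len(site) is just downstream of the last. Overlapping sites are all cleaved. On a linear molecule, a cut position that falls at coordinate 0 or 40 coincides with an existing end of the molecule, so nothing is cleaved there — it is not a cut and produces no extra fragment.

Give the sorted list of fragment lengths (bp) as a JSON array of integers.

Scan for sites:
  LmaIV TTATA/2: at [0, 35] ⇒ [2, 37]
  NpsVI TGGG/1: at [10, 27] ⇒ [11, 28]
  GruI AAAAT/3: at [18] ⇒ [21]

Pooled cuts: [2, 11, 21, 28, 37]

Fragment lengths:
  [0,2): 2 bp
  [2,11): 9 bp
  [11,21): 10 bp
  [21,28): 7 bp
  [28,37): 9 bp
  [37,40): 3 bp

[2,3,7,9,9,10]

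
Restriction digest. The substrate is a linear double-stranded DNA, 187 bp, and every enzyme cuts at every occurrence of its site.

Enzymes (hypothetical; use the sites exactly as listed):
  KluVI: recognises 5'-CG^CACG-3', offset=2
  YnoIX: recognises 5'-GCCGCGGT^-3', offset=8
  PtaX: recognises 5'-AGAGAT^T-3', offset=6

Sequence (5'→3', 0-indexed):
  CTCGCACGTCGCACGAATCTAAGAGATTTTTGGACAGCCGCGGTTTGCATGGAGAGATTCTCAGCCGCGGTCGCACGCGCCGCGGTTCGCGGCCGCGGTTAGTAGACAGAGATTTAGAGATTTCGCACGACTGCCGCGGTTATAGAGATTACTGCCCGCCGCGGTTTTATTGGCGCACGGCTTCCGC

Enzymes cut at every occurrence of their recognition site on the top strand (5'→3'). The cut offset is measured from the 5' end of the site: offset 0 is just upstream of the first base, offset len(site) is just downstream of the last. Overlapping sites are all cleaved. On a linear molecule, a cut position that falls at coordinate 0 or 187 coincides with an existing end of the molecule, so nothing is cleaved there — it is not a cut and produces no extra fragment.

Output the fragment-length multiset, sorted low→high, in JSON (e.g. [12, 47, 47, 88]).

Site scan:
  KluVI CGCACG/2: at [2, 9, 71, 123, 173] ⇒ [4, 11, 73, 125, 175]
  YnoIX GCCGCGGT/8: at [36, 63, 78, 91, 132, 157] ⇒ [44, 71, 86, 99, 140, 165]
  PtaX AGAGATT/6: at [21, 52, 107, 115, 143] ⇒ [27, 58, 113, 121, 149]

All cut coordinates (distinct, sorted): [4, 11, 27, 44, 58, 71, 73, 86, 99, 113, 121, 125, 140, 149, 165, 175]

Fragments:
  [0,4): 4 bp
  [4,11): 7 bp
  [11,27): 16 bp
  [27,44): 17 bp
  [44,58): 14 bp
  [58,71): 13 bp
  [71,73): 2 bp
  [73,86): 13 bp
  [86,99): 13 bp
  [99,113): 14 bp
  [113,121): 8 bp
  [121,125): 4 bp
  [125,140): 15 bp
  [140,149): 9 bp
  [149,165): 16 bp
  [165,175): 10 bp
  [175,187): 12 bp

[2,4,4,7,8,9,10,12,13,13,13,14,14,15,16,16,17]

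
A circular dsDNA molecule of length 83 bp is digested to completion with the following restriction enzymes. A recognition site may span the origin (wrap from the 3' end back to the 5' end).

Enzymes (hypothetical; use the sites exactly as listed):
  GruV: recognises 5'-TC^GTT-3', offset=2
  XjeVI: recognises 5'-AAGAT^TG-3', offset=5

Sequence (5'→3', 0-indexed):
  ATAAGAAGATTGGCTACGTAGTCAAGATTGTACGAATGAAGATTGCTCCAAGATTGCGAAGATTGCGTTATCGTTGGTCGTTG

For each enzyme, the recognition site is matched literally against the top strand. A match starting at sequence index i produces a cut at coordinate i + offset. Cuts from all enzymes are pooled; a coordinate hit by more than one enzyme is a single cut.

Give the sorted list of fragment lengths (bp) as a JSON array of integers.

[7,9,9,11,14,15,18]

Scan for sites:
  GruV TCGTT/2: at [70, 77] ⇒ [72, 79]
  XjeVI AAGATTG/5: at [5, 23, 38, 49, 58] ⇒ [10, 28, 43, 54, 63]

All cut coordinates (distinct, sorted): [10, 28, 43, 54, 63, 72, 79]

Fragment lengths:
  10→28: 18 bp
  28→43: 15 bp
  43→54: 11 bp
  54→63: 9 bp
  63→72: 9 bp
  72→79: 7 bp
  79→10 (wrap): 83-79+10 = 14 bp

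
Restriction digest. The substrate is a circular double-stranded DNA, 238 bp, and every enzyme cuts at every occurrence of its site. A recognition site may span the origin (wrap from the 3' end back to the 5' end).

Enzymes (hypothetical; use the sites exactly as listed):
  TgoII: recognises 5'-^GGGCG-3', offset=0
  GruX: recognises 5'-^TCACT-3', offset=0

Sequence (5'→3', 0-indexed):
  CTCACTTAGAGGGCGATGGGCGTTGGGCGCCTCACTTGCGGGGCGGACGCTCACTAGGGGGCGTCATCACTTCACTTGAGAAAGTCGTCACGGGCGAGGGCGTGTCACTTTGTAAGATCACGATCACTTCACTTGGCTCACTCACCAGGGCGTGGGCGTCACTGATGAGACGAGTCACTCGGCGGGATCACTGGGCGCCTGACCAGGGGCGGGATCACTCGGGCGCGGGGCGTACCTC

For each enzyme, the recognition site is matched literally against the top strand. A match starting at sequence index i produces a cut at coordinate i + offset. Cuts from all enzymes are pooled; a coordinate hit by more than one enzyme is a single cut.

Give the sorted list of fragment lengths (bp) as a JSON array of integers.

Site scan:
  TgoII GGGCG/0: at [10, 17, 24, 40, 58, 91, 97, 147, 153, 192, 206, 220, 227] ⇒ [10, 17, 24, 40, 58, 91, 97, 147, 153, 192, 206, 220, 227]
  GruX TCACT/0: at [1, 31, 50, 66, 71, 104, 123, 128, 137, 158, 174, 187, 214] ⇒ [1, 31, 50, 66, 71, 104, 123, 128, 137, 158, 174, 187, 214]

All cut coordinates (distinct, sorted): [1, 10, 17, 24, 31, 40, 50, 58, 66, 71, 91, 97, 104, 123, 128, 137, 147, 153, 158, 174, 187, 192, 206, 214, 220, 227]

Fragments:
  1→10: 9 bp
  10→17: 7 bp
  17→24: 7 bp
  24→31: 7 bp
  31→40: 9 bp
  40→50: 10 bp
  50→58: 8 bp
  58→66: 8 bp
  66→71: 5 bp
  71→91: 20 bp
  91→97: 6 bp
  97→104: 7 bp
  104→123: 19 bp
  123→128: 5 bp
  128→137: 9 bp
  137→147: 10 bp
  147→153: 6 bp
  153→158: 5 bp
  158→174: 16 bp
  174→187: 13 bp
  187→192: 5 bp
  192→206: 14 bp
  206→214: 8 bp
  214→220: 6 bp
  220→227: 7 bp
  227→1 (wrap): 238-227+1 = 12 bp

[5,5,5,5,6,6,6,7,7,7,7,7,8,8,8,9,9,9,10,10,12,13,14,16,19,20]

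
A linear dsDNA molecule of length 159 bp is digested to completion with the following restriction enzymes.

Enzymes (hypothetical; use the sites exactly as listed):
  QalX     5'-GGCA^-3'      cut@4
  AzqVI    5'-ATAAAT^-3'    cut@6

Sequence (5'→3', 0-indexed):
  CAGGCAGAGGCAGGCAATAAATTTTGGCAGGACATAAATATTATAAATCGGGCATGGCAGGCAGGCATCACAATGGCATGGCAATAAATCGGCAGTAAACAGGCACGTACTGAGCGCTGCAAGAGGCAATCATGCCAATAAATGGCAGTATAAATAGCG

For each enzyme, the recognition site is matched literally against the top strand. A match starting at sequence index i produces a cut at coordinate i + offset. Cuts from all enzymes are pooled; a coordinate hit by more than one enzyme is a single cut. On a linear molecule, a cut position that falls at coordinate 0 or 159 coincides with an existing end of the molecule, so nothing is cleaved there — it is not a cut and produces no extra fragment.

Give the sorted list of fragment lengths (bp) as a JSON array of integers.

Scan for sites:
  QalX (GGCA, off=4): starts [2, 8, 12, 25, 50, 55, 59, 63, 74, 79, 90, 101, 124, 143] → cuts [6, 12, 16, 29, 54, 59, 63, 67, 78, 83, 94, 105, 128, 147]
  AzqVI (ATAAAT, off=6): starts [16, 33, 42, 83, 137, 149] → cuts [22, 39, 48, 89, 143, 155]

All cut coordinates (distinct, sorted): [6, 12, 16, 22, 29, 39, 48, 54, 59, 63, 67, 78, 83, 89, 94, 105, 128, 143, 147, 155]

Fragment lengths:
  [0,6): 6 bp
  [6,12): 6 bp
  [12,16): 4 bp
  [16,22): 6 bp
  [22,29): 7 bp
  [29,39): 10 bp
  [39,48): 9 bp
  [48,54): 6 bp
  [54,59): 5 bp
  [59,63): 4 bp
  [63,67): 4 bp
  [67,78): 11 bp
  [78,83): 5 bp
  [83,89): 6 bp
  [89,94): 5 bp
  [94,105): 11 bp
  [105,128): 23 bp
  [128,143): 15 bp
  [143,147): 4 bp
  [147,155): 8 bp
  [155,159): 4 bp

[4,4,4,4,4,5,5,5,6,6,6,6,6,7,8,9,10,11,11,15,23]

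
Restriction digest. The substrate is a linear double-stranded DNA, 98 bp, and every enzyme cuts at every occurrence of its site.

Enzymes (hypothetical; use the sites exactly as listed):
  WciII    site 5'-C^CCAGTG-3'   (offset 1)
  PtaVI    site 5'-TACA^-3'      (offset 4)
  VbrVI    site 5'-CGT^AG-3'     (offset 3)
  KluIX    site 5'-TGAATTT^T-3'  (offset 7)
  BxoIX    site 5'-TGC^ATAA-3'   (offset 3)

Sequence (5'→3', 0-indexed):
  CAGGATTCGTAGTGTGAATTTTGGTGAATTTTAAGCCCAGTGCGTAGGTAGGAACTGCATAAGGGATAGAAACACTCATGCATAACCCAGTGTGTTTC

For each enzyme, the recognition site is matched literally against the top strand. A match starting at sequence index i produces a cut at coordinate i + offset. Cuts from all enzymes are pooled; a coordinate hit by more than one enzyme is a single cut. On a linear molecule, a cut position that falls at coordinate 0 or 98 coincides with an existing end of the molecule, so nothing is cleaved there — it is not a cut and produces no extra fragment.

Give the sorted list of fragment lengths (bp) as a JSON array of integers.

[5,5,9,10,10,11,12,13,23]

Scan for sites:
  WciII CCCAGTG/1: at [35, 85] ⇒ [36, 86]
  PtaVI (TACA, off=4): no sites
  VbrVI CGTAG/3: at [7, 42] ⇒ [10, 45]
  KluIX TGAATTTT/7: at [14, 24] ⇒ [21, 31]
  BxoIX TGCATAA/3: at [55, 78] ⇒ [58, 81]

All cut coordinates (distinct, sorted): [10, 21, 31, 36, 45, 58, 81, 86]

Fragments:
  [0,10): 10 bp
  [10,21): 11 bp
  [21,31): 10 bp
  [31,36): 5 bp
  [36,45): 9 bp
  [45,58): 13 bp
  [58,81): 23 bp
  [81,86): 5 bp
  [86,98): 12 bp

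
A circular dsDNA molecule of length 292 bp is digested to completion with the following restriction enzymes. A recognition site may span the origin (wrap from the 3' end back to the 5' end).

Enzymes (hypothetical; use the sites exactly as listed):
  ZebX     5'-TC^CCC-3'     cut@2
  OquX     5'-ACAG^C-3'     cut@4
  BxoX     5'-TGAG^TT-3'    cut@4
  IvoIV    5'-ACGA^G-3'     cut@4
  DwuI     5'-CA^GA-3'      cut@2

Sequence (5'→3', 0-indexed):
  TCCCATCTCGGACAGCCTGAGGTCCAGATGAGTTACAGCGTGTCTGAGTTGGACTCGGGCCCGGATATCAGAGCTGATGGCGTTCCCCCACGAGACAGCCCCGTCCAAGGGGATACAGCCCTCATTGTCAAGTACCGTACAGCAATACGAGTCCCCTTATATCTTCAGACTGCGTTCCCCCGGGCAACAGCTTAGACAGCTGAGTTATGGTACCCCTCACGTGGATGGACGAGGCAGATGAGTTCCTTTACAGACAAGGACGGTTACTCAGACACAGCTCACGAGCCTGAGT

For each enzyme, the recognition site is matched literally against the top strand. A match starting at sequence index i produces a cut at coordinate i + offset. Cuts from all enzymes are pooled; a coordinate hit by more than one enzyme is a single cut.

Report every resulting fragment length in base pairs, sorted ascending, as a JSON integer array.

[3,4,5,5,6,6,6,7,7,7,8,8,9,10,10,10,11,13,14,15,16,18,20,22,24,28]

Site scan:
  ZebX TCCCC/2: at [83, 151, 175] ⇒ [85, 153, 177]
  OquX ACAGC/4: at [11, 34, 94, 114, 138, 186, 195, 273] ⇒ [15, 38, 98, 118, 142, 190, 199, 277]
  BxoX TGAGTT/4: at [28, 44, 200, 238, 287] ⇒ [32, 48, 204, 242, 291]
  IvoIV ACGAG/4: at [89, 146, 228, 280] ⇒ [93, 150, 232, 284]
  DwuI CAGA/2: at [24, 68, 165, 234, 250, 268] ⇒ [26, 70, 167, 236, 252, 270]

All cut coordinates (distinct, sorted): [15, 26, 32, 38, 48, 70, 85, 93, 98, 118, 142, 150, 153, 167, 177, 190, 199, 204, 232, 236, 242, 252, 270, 277, 284, 291]

Fragment lengths:
  15→26: 11 bp
  26→32: 6 bp
  32→38: 6 bp
  38→48: 10 bp
  48→70: 22 bp
  70→85: 15 bp
  85→93: 8 bp
  93→98: 5 bp
  98→118: 20 bp
  118→142: 24 bp
  142→150: 8 bp
  150→153: 3 bp
  153→167: 14 bp
  167→177: 10 bp
  177→190: 13 bp
  190→199: 9 bp
  199→204: 5 bp
  204→232: 28 bp
  232→236: 4 bp
  236→242: 6 bp
  242→252: 10 bp
  252→270: 18 bp
  270→277: 7 bp
  277→284: 7 bp
  284→291: 7 bp
  291→15 (wrap): 292-291+15 = 16 bp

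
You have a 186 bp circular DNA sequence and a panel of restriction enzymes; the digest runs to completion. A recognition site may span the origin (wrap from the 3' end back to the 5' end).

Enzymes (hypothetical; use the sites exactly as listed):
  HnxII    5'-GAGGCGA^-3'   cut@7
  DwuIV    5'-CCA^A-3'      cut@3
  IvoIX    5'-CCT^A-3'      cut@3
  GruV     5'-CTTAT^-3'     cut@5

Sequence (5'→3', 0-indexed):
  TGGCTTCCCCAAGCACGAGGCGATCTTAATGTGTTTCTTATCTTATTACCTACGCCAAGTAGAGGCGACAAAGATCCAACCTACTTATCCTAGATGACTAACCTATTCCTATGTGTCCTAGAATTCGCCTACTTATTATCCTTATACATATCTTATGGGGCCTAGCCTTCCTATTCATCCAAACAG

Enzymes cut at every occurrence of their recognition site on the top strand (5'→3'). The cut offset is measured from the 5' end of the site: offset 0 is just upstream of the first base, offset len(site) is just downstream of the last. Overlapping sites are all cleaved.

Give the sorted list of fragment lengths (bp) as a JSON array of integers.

Per-enzyme occurrences:
  HnxII (GAGGCGA, off=7): starts [16, 61] → cuts [23, 68]
  DwuIV (CCAA, off=3): starts [8, 54, 75, 178] → cuts [11, 57, 78, 181]
  IvoIX (CCTA, off=3): starts [48, 79, 88, 101, 107, 116, 127, 160, 169] → cuts [51, 82, 91, 104, 110, 119, 130, 163, 172]
  GruV (CTTAT, off=5): starts [36, 41, 83, 131, 140, 151] → cuts [41, 46, 88, 136, 145, 156]

Pooled cuts: [11, 23, 41, 46, 51, 57, 68, 78, 82, 88, 91, 104, 110, 119, 130, 136, 145, 156, 163, 172, 181]

Fragment lengths:
  11→23: 12 bp
  23→41: 18 bp
  41→46: 5 bp
  46→51: 5 bp
  51→57: 6 bp
  57→68: 11 bp
  68→78: 10 bp
  78→82: 4 bp
  82→88: 6 bp
  88→91: 3 bp
  91→104: 13 bp
  104→110: 6 bp
  110→119: 9 bp
  119→130: 11 bp
  130→136: 6 bp
  136→145: 9 bp
  145→156: 11 bp
  156→163: 7 bp
  163→172: 9 bp
  172→181: 9 bp
  181→11 (wrap): 186-181+11 = 16 bp

[3,4,5,5,6,6,6,6,7,9,9,9,9,10,11,11,11,12,13,16,18]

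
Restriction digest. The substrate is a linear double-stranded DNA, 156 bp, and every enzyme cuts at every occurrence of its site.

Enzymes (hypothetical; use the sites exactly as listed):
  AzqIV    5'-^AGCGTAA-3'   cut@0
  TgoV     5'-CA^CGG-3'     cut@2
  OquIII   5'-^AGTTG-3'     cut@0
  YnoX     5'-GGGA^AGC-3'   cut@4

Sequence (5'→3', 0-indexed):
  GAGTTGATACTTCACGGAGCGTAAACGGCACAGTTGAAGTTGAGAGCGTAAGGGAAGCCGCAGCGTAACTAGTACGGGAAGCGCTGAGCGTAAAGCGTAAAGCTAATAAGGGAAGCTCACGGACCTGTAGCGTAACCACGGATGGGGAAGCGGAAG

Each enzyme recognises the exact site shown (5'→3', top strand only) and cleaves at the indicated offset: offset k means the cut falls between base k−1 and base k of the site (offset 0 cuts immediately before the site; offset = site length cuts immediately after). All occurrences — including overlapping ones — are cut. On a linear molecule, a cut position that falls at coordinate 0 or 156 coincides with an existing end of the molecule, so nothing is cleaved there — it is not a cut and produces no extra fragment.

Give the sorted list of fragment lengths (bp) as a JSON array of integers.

[1,3,6,6,6,7,7,7,8,9,10,10,11,13,14,18,20]

Site scan:
  AzqIV (AGCGTAA, off=0): starts [17, 44, 61, 86, 93, 128] → cuts [17, 44, 61, 86, 93, 128]
  TgoV (CACGG, off=2): starts [12, 117, 136] → cuts [14, 119, 138]
  OquIII (AGTTG, off=0): starts [1, 31, 37] → cuts [1, 31, 37]
  YnoX (GGGAAGC, off=4): starts [51, 75, 109, 144] → cuts [55, 79, 113, 148]

All cut coordinates (distinct, sorted): [1, 14, 17, 31, 37, 44, 55, 61, 79, 86, 93, 113, 119, 128, 138, 148]

Fragments:
  [0,1): 1 bp
  [1,14): 13 bp
  [14,17): 3 bp
  [17,31): 14 bp
  [31,37): 6 bp
  [37,44): 7 bp
  [44,55): 11 bp
  [55,61): 6 bp
  [61,79): 18 bp
  [79,86): 7 bp
  [86,93): 7 bp
  [93,113): 20 bp
  [113,119): 6 bp
  [119,128): 9 bp
  [128,138): 10 bp
  [138,148): 10 bp
  [148,156): 8 bp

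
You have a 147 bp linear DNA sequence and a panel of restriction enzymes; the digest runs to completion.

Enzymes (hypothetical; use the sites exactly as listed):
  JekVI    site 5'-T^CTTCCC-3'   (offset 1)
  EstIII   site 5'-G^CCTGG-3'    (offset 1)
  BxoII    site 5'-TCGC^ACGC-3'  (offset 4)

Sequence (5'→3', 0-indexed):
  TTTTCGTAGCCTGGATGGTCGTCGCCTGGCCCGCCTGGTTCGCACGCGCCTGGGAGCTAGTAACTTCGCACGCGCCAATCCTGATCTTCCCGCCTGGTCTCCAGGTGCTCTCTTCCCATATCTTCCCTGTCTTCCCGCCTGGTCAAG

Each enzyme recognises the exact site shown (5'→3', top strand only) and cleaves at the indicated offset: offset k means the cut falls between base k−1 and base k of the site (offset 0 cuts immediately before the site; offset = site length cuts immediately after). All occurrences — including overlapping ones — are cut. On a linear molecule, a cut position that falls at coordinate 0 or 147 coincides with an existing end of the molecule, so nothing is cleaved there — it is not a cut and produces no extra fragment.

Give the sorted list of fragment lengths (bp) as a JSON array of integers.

[5,7,7,9,9,9,10,10,10,15,16,19,21]

Scan for sites:
  JekVI TCTTCCC/1: at [84, 110, 120, 129] ⇒ [85, 111, 121, 130]
  EstIII GCCTGG/1: at [8, 23, 32, 47, 91, 136] ⇒ [9, 24, 33, 48, 92, 137]
  BxoII TCGCACGC/4: at [39, 65] ⇒ [43, 69]

All cut coordinates (distinct, sorted): [9, 24, 33, 43, 48, 69, 85, 92, 111, 121, 130, 137]

Fragments:
  [0,9): 9 bp
  [9,24): 15 bp
  [24,33): 9 bp
  [33,43): 10 bp
  [43,48): 5 bp
  [48,69): 21 bp
  [69,85): 16 bp
  [85,92): 7 bp
  [92,111): 19 bp
  [111,121): 10 bp
  [121,130): 9 bp
  [130,137): 7 bp
  [137,147): 10 bp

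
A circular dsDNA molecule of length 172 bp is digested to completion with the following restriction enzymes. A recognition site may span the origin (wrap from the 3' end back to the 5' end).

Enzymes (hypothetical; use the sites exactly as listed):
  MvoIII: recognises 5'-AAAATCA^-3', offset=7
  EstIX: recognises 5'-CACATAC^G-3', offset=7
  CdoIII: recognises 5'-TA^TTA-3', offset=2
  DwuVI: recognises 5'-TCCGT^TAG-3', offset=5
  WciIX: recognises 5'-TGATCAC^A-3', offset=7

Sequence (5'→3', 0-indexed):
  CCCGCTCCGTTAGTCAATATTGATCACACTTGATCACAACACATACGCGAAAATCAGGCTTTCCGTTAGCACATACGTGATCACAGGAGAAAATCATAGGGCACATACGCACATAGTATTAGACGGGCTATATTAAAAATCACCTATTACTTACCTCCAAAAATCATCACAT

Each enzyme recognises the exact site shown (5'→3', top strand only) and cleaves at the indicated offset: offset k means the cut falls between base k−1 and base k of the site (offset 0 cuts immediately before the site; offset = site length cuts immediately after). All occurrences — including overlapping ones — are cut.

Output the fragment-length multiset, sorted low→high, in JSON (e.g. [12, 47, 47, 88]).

[4,8,9,10,10,10,10,10,10,12,12,14,16,17,20]

Site scan:
  MvoIII (AAAATCA, off=7): starts [49, 89, 135, 159] → cuts [56, 96, 142, 166]
  EstIX (CACATACG, off=7): starts [39, 69, 101] → cuts [46, 76, 108]
  CdoIII (TATTA, off=2): starts [116, 130, 144] → cuts [118, 132, 146]
  DwuVI (TCCGTTAG, off=5): starts [5, 61] → cuts [10, 66]
  WciIX (TGATCACA, off=7): starts [20, 30, 77] → cuts [27, 37, 84]

Pooled cuts: [10, 27, 37, 46, 56, 66, 76, 84, 96, 108, 118, 132, 142, 146, 166]

Fragments:
  10→27: 17 bp
  27→37: 10 bp
  37→46: 9 bp
  46→56: 10 bp
  56→66: 10 bp
  66→76: 10 bp
  76→84: 8 bp
  84→96: 12 bp
  96→108: 12 bp
  108→118: 10 bp
  118→132: 14 bp
  132→142: 10 bp
  142→146: 4 bp
  146→166: 20 bp
  166→10 (wrap): 172-166+10 = 16 bp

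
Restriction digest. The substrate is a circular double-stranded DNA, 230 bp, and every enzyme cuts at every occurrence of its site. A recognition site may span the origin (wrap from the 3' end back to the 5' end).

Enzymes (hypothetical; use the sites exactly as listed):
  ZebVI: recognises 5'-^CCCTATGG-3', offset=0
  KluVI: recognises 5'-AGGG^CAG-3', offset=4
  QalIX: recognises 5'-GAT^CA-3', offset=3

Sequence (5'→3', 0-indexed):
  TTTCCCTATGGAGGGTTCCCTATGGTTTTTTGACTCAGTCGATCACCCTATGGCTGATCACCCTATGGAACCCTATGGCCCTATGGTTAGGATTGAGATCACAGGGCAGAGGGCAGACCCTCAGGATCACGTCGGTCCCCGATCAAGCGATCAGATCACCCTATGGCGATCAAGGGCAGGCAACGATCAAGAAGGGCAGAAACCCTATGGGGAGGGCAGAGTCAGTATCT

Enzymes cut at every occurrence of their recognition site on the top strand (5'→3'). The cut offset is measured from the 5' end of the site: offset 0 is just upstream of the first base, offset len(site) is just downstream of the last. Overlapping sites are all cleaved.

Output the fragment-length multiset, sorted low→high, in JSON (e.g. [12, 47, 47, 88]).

[2,2,2,5,6,6,7,7,8,8,9,10,11,12,13,14,14,14,16,17,21,26]

Scan for sites:
  ZebVI (CCCTATGG, off=0): starts [3, 17, 45, 60, 70, 78, 158, 202] → cuts [3, 17, 45, 60, 70, 78, 158, 202]
  KluVI (AGGGCAG, off=4): starts [102, 109, 172, 192, 212] → cuts [106, 113, 176, 196, 216]
  QalIX (GATCA, off=3): starts [40, 55, 96, 124, 140, 148, 153, 167, 184] → cuts [43, 58, 99, 127, 143, 151, 156, 170, 187]

Pooled cuts: [3, 17, 43, 45, 58, 60, 70, 78, 99, 106, 113, 127, 143, 151, 156, 158, 170, 176, 187, 196, 202, 216]

Fragment lengths:
  3→17: 14 bp
  17→43: 26 bp
  43→45: 2 bp
  45→58: 13 bp
  58→60: 2 bp
  60→70: 10 bp
  70→78: 8 bp
  78→99: 21 bp
  99→106: 7 bp
  106→113: 7 bp
  113→127: 14 bp
  127→143: 16 bp
  143→151: 8 bp
  151→156: 5 bp
  156→158: 2 bp
  158→170: 12 bp
  170→176: 6 bp
  176→187: 11 bp
  187→196: 9 bp
  196→202: 6 bp
  202→216: 14 bp
  216→3 (wrap): 230-216+3 = 17 bp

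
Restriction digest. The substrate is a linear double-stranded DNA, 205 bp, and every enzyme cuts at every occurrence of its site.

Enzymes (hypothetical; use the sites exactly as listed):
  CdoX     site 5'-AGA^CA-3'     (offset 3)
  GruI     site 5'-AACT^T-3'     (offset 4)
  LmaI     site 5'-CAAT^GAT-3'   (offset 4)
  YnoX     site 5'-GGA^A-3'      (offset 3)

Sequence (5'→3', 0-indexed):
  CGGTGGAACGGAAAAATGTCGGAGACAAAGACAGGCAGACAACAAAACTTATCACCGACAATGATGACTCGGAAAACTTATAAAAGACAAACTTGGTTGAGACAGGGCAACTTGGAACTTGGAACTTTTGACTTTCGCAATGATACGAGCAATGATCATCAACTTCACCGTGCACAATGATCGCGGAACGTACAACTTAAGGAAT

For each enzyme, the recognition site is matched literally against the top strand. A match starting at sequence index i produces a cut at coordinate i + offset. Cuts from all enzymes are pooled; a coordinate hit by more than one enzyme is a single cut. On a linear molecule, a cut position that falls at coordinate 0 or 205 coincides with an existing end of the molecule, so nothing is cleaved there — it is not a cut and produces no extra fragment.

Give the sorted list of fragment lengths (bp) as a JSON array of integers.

Per-enzyme occurrences:
  CdoX AGACA/3: at [22, 28, 36, 84, 99] ⇒ [25, 31, 39, 87, 102]
  GruI AACTT/4: at [45, 74, 89, 108, 115, 122, 160, 193] ⇒ [49, 78, 93, 112, 119, 126, 164, 197]
  LmaI CAATGAT/4: at [58, 137, 149, 174] ⇒ [62, 141, 153, 178]
  YnoX GGAA/3: at [4, 9, 70, 113, 120, 184, 200] ⇒ [7, 12, 73, 116, 123, 187, 203]

Pooled cuts: [7, 12, 25, 31, 39, 49, 62, 73, 78, 87, 93, 102, 112, 116, 119, 123, 126, 141, 153, 164, 178, 187, 197, 203]

Fragment lengths:
  [0,7): 7 bp
  [7,12): 5 bp
  [12,25): 13 bp
  [25,31): 6 bp
  [31,39): 8 bp
  [39,49): 10 bp
  [49,62): 13 bp
  [62,73): 11 bp
  [73,78): 5 bp
  [78,87): 9 bp
  [87,93): 6 bp
  [93,102): 9 bp
  [102,112): 10 bp
  [112,116): 4 bp
  [116,119): 3 bp
  [119,123): 4 bp
  [123,126): 3 bp
  [126,141): 15 bp
  [141,153): 12 bp
  [153,164): 11 bp
  [164,178): 14 bp
  [178,187): 9 bp
  [187,197): 10 bp
  [197,203): 6 bp
  [203,205): 2 bp

[2,3,3,4,4,5,5,6,6,6,7,8,9,9,9,10,10,10,11,11,12,13,13,14,15]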